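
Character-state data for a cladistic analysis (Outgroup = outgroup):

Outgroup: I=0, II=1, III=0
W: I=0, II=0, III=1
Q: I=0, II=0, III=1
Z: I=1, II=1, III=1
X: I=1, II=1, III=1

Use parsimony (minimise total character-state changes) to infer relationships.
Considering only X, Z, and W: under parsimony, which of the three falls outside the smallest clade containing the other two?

W

Character polarity is set by the outgroup: the derived state is whichever differs from the outgroup's state, so for II the derived state is '0', and for the remaining characters it is '1'.
Only X and Z show the derived state '1' for I, supporting them as a clade.
Only Q and W show the derived state '0' for II, supporting them as a clade.
III (derived state '1') is shared by all ingroup taxa — unites the whole ingroup.
Most parsimonious ingroup topology: ((W,Q),(Z,X)).
Z and X share a more recent common ancestor with each other than either does with W, so W is the least closely related of the three.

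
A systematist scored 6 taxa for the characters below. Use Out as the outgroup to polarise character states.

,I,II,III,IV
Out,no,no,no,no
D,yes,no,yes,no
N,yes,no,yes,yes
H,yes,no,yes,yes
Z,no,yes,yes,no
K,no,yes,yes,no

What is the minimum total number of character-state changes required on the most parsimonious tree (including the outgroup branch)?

4

The outgroup has state 'no' for every character, so 'yes' is the derived state throughout.
Only D, H, and N show the derived state 'yes' for I, supporting them as a clade.
II (derived state 'yes') is shared by K and Z — a synapomorphy uniting that clade.
III (derived state 'yes') is shared by all ingroup taxa — unites the whole ingroup.
Only H and N show the derived state 'yes' for IV, supporting them as a clade.
Most parsimonious ingroup topology: ((D,(N,H)),(Z,K)).
Changes per character on this tree: I: 1; II: 1; III: 1; IV: 1.
Total = 4.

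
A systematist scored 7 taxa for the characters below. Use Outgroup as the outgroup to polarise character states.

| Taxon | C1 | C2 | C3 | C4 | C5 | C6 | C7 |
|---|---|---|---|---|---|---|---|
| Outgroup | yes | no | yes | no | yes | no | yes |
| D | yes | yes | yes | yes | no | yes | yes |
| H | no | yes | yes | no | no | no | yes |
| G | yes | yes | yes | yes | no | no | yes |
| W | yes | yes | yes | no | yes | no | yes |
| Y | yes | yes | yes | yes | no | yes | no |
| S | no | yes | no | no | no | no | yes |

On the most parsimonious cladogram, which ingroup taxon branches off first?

Character polarity is set by the outgroup: the derived state is whichever differs from the outgroup's state, so for C1, C3, C5, C7 the derived state is 'no', and for the remaining characters it is 'yes'.
C1: derived state 'no' in H and S only — synapomorphy for {H, S}.
C2 (derived state 'yes') is shared by all ingroup taxa — unites the whole ingroup.
C3: derived state 'no' in S only — an autapomorphy, so it tells us nothing about relationships among taxa.
C4 (derived state 'yes') is shared by D, G, and Y — a synapomorphy uniting that clade.
C5 (derived state 'no') is shared by D, G, H, S, and Y — a synapomorphy uniting that clade.
Only D and Y show the derived state 'yes' for C6, supporting them as a clade.
C7: derived state 'no' in Y only — an autapomorphy, so it tells us nothing about relationships among taxa.
Most parsimonious ingroup topology: ((((D,Y),G),(H,S)),W).
W is sister to the clade containing all other ingroup taxa, so it is the earliest-diverging (most basal) ingroup lineage.

W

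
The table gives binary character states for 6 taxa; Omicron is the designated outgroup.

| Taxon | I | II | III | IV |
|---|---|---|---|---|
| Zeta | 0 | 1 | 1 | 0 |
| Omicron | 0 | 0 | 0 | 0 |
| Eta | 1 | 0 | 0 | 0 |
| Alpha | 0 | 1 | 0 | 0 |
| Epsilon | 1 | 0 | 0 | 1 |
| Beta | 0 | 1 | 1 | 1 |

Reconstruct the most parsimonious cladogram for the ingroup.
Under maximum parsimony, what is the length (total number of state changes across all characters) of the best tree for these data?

The outgroup has state '0' for every character, so '1' is the derived state throughout.
I: derived state '1' in Epsilon and Eta only — synapomorphy for {Epsilon, Eta}.
Only Alpha, Beta, and Zeta show the derived state '1' for II, supporting them as a clade.
III (derived state '1') is shared by Beta and Zeta — a synapomorphy uniting that clade.
IV groups Beta and Epsilon, which is incompatible with the clades supported by the remaining characters; treating it as convergent (homoplasy) costs fewer steps than any alternative tree.
Most parsimonious ingroup topology: (((Zeta,Beta),Alpha),(Eta,Epsilon)).
Changes per character on this tree: I: 1; II: 1; III: 1; IV: 2.
Total = 5.

5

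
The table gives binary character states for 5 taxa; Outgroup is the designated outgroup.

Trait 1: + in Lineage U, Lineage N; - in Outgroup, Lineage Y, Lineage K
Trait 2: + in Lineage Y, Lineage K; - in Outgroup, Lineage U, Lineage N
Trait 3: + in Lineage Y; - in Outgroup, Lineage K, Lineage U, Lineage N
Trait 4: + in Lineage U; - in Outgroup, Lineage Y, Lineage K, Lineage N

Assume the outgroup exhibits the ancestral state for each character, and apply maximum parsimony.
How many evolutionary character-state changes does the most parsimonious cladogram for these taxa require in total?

4

The outgroup has state '-' for every character, so '+' is the derived state throughout.
Only Lineage N and Lineage U show the derived state '+' for Trait 1, supporting them as a clade.
Only Lineage K and Lineage Y show the derived state '+' for Trait 2, supporting them as a clade.
Trait 3 (derived state '+') is unique to Lineage Y (autapomorphy; uninformative for grouping).
Trait 4 (derived state '+') is unique to Lineage U (autapomorphy; uninformative for grouping).
Most parsimonious ingroup topology: ((Lineage N,Lineage U),(Lineage K,Lineage Y)).
Changes per character on this tree: Trait 1: 1; Trait 2: 1; Trait 3: 1; Trait 4: 1.
Total = 4.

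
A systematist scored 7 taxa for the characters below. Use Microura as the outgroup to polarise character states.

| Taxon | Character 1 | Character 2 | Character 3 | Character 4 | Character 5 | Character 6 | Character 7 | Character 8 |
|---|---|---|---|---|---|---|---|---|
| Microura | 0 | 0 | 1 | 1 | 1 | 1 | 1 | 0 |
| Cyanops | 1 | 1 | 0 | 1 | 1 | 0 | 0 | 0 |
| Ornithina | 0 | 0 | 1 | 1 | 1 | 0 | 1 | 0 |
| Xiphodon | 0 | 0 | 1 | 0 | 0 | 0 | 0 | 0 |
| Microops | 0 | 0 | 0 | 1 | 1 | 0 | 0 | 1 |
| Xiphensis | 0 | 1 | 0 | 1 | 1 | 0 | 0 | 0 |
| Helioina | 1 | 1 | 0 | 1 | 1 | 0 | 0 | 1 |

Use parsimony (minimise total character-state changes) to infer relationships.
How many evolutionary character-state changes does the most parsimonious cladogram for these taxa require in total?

9

Character polarity is set by the outgroup: the derived state is whichever differs from the outgroup's state, so for Character 3, Character 4, Character 5, Character 6, Character 7 the derived state is '0', and for the remaining characters it is '1'.
Character 1: derived state '1' in Cyanops and Helioina only — synapomorphy for {Cyanops, Helioina}.
Character 2 (derived state '1') is shared by Cyanops, Helioina, and Xiphensis — a synapomorphy uniting that clade.
Character 3 (derived state '0') is shared by Cyanops, Helioina, Microops, and Xiphensis — a synapomorphy uniting that clade.
Character 4 (derived state '0') is unique to Xiphodon (autapomorphy; uninformative for grouping).
Character 5 (derived state '0') is unique to Xiphodon (autapomorphy; uninformative for grouping).
Character 6 (derived state '0') is shared by all ingroup taxa — unites the whole ingroup.
Character 7 (derived state '0') is shared by Cyanops, Helioina, Microops, Xiphensis, and Xiphodon — a synapomorphy uniting that clade.
Character 8 (state '1') occurs in Helioina and Microops but conflicts with the nesting implied by the other characters — most parsimoniously interpreted as homoplasy.
Most parsimonious ingroup topology: (((((Cyanops,Helioina),Xiphensis),Microops),Xiphodon),Ornithina).
Changes per character on this tree: Character 1: 1; Character 2: 1; Character 3: 1; Character 4: 1; Character 5: 1; Character 6: 1; Character 7: 1; Character 8: 2.
Total = 9.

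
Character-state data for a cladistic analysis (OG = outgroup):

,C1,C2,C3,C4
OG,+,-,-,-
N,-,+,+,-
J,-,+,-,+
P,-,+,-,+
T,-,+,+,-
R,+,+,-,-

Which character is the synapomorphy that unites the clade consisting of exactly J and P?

Character polarity is set by the outgroup: the derived state is whichever differs from the outgroup's state, so for C1 the derived state is '-', and for the remaining characters it is '+'.
C1: derived state '-' in J, N, P, and T only — synapomorphy for {J, N, P, T}.
C2 (derived state '+') is shared by all ingroup taxa — unites the whole ingroup.
C3 (derived state '+') is shared by N and T — a synapomorphy uniting that clade.
Only J and P show the derived state '+' for C4, supporting them as a clade.
Most parsimonious ingroup topology: (((N,T),(J,P)),R).
The clade {J, P} is supported by C4: its derived state '+' occurs in exactly those taxa and in no other taxon (including the outgroup).

C4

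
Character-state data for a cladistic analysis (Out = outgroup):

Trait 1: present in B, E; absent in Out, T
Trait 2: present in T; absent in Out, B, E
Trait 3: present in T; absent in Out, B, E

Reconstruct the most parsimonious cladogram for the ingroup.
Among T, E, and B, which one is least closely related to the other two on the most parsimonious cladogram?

T

The outgroup has state 'absent' for every character, so 'present' is the derived state throughout.
Trait 1: derived state 'present' in B and E only — synapomorphy for {B, E}.
Trait 2 (derived state 'present') is unique to T (autapomorphy; uninformative for grouping).
Trait 3 (derived state 'present') is unique to T (autapomorphy; uninformative for grouping).
Most parsimonious ingroup topology: (T,(B,E)).
E and B share a more recent common ancestor with each other than either does with T, so T is the least closely related of the three.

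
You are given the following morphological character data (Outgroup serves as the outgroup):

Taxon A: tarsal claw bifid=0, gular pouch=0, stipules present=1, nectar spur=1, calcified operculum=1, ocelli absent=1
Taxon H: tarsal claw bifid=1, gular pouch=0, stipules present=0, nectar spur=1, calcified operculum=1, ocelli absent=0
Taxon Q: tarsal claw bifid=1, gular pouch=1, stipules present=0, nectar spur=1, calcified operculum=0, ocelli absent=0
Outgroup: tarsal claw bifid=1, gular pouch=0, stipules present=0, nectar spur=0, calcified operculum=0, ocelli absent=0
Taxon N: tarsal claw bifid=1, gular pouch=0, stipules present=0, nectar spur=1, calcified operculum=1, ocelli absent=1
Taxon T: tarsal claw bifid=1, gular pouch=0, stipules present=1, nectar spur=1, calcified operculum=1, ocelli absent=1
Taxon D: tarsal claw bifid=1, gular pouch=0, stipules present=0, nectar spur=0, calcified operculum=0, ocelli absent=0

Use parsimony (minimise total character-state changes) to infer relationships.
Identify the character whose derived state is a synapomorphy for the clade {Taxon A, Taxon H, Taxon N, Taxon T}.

Character polarity is set by the outgroup: the derived state is whichever differs from the outgroup's state, so for tarsal claw bifid the derived state is '0', and for the remaining characters it is '1'.
tarsal claw bifid (derived state '0') is unique to Taxon A (autapomorphy; uninformative for grouping).
gular pouch: derived state '1' in Taxon Q only — an autapomorphy, so it tells us nothing about relationships among taxa.
stipules present: derived state '1' in Taxon A and Taxon T only — synapomorphy for {Taxon A, Taxon T}.
nectar spur: derived state '1' in Taxon A, Taxon H, Taxon N, Taxon Q, and Taxon T only — synapomorphy for {Taxon A, Taxon H, Taxon N, Taxon Q, Taxon T}.
calcified operculum: derived state '1' in Taxon A, Taxon H, Taxon N, and Taxon T only — synapomorphy for {Taxon A, Taxon H, Taxon N, Taxon T}.
Only Taxon A, Taxon N, and Taxon T show the derived state '1' for ocelli absent, supporting them as a clade.
Most parsimonious ingroup topology: (((Taxon H,((Taxon A,Taxon T),Taxon N)),Taxon Q),Taxon D).
The clade {Taxon A, Taxon H, Taxon N, Taxon T} is supported by calcified operculum: its derived state '1' occurs in exactly those taxa and in no other taxon (including the outgroup).

calcified operculum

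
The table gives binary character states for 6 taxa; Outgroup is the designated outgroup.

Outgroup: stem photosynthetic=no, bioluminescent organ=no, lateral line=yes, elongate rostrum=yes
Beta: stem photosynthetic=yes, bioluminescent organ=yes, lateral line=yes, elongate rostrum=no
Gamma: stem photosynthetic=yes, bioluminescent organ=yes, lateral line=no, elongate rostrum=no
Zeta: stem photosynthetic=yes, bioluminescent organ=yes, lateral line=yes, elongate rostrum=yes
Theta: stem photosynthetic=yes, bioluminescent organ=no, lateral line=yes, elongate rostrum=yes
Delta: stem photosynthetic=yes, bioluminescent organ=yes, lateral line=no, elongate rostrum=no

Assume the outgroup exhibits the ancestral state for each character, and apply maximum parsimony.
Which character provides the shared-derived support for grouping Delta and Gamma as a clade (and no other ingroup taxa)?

Character polarity is set by the outgroup: the derived state is whichever differs from the outgroup's state, so for lateral line, elongate rostrum the derived state is 'no', and for the remaining characters it is 'yes'.
All ingroup taxa share the derived state 'yes' for stem photosynthetic; it defines the ingroup but does not resolve relationships within it.
bioluminescent organ (derived state 'yes') is shared by Beta, Delta, Gamma, and Zeta — a synapomorphy uniting that clade.
Only Delta and Gamma show the derived state 'no' for lateral line, supporting them as a clade.
Only Beta, Delta, and Gamma show the derived state 'no' for elongate rostrum, supporting them as a clade.
Most parsimonious ingroup topology: (((Beta,(Gamma,Delta)),Zeta),Theta).
The clade {Delta, Gamma} is supported by lateral line: its derived state 'no' occurs in exactly those taxa and in no other taxon (including the outgroup).

lateral line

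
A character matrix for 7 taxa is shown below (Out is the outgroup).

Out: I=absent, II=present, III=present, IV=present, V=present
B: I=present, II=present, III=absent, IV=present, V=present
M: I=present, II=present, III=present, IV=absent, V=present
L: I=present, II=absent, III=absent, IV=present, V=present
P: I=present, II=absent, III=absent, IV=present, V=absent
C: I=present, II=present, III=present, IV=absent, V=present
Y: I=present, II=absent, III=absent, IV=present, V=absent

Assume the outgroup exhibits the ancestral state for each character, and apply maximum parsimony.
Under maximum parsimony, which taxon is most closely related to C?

M

Character polarity is set by the outgroup: the derived state is whichever differs from the outgroup's state, so for II, III, IV, V the derived state is 'absent', and for the remaining characters it is 'present'.
I (derived state 'present') is shared by all ingroup taxa — unites the whole ingroup.
II: derived state 'absent' in L, P, and Y only — synapomorphy for {L, P, Y}.
Only B, L, P, and Y show the derived state 'absent' for III, supporting them as a clade.
IV (derived state 'absent') is shared by C and M — a synapomorphy uniting that clade.
V (derived state 'absent') is shared by P and Y — a synapomorphy uniting that clade.
Most parsimonious ingroup topology: ((B,(L,(P,Y))),(M,C)).
C and M form a cherry on this tree, so they are sister taxa.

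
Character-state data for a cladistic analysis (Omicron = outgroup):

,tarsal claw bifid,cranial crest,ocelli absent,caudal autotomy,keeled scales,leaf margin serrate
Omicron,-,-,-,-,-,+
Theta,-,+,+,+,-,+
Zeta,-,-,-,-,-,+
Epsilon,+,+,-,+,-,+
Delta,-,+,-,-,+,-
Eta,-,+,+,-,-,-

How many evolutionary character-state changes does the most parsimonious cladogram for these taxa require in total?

7

Character polarity is set by the outgroup: the derived state is whichever differs from the outgroup's state, so for leaf margin serrate the derived state is '-', and for the remaining characters it is '+'.
tarsal claw bifid: derived state '+' in Epsilon only — an autapomorphy, so it tells us nothing about relationships among taxa.
cranial crest (derived state '+') is shared by Delta, Epsilon, Eta, and Theta — a synapomorphy uniting that clade.
ocelli absent (state '+') occurs in Eta and Theta but conflicts with the nesting implied by the other characters — most parsimoniously interpreted as homoplasy.
caudal autotomy: derived state '+' in Epsilon and Theta only — synapomorphy for {Epsilon, Theta}.
keeled scales: derived state '+' in Delta only — an autapomorphy, so it tells us nothing about relationships among taxa.
leaf margin serrate: derived state '-' in Delta and Eta only — synapomorphy for {Delta, Eta}.
Most parsimonious ingroup topology: (((Theta,Epsilon),(Delta,Eta)),Zeta).
Changes per character on this tree: tarsal claw bifid: 1; cranial crest: 1; ocelli absent: 2; caudal autotomy: 1; keeled scales: 1; leaf margin serrate: 1.
Total = 7.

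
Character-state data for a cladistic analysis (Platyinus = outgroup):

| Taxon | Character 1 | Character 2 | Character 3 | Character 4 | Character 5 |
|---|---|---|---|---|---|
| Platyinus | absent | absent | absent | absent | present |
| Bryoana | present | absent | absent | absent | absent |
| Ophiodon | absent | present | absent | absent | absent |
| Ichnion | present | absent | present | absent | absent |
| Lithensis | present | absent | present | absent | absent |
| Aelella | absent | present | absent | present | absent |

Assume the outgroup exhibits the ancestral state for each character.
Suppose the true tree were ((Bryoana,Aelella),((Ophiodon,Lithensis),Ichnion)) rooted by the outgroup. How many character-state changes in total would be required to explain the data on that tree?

Map each character onto ((Bryoana,Aelella),((Ophiodon,Lithensis),Ichnion)) (rooted by Platyinus) and count the minimum state changes it requires (Fitch parsimony):
Character 1: 3; Character 2: 2; Character 3: 2; Character 4: 1; Character 5: 1.
Total tree length = 9.

9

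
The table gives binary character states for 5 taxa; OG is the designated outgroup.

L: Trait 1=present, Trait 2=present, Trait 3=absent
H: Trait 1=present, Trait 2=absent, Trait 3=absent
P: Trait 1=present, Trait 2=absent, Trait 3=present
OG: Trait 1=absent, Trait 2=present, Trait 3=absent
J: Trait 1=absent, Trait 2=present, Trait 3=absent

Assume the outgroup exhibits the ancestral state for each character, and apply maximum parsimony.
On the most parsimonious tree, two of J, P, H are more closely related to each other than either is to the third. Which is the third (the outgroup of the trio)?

J

Character polarity is set by the outgroup: the derived state is whichever differs from the outgroup's state, so for Trait 2 the derived state is 'absent', and for the remaining characters it is 'present'.
Trait 1: derived state 'present' in H, L, and P only — synapomorphy for {H, L, P}.
Only H and P show the derived state 'absent' for Trait 2, supporting them as a clade.
Trait 3 (derived state 'present') is unique to P (autapomorphy; uninformative for grouping).
Most parsimonious ingroup topology: ((L,(H,P)),J).
P and H share a more recent common ancestor with each other than either does with J, so J is the least closely related of the three.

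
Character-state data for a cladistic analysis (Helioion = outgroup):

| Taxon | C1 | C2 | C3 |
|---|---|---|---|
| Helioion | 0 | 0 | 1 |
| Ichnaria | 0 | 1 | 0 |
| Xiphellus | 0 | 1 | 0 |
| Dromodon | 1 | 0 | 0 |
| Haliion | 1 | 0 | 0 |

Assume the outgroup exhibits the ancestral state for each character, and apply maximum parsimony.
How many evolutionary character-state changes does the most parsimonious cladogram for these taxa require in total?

3

Character polarity is set by the outgroup: the derived state is whichever differs from the outgroup's state, so for C3 the derived state is '0', and for the remaining characters it is '1'.
C1 (derived state '1') is shared by Dromodon and Haliion — a synapomorphy uniting that clade.
Only Ichnaria and Xiphellus show the derived state '1' for C2, supporting them as a clade.
All ingroup taxa share the derived state '0' for C3; it defines the ingroup but does not resolve relationships within it.
Most parsimonious ingroup topology: ((Ichnaria,Xiphellus),(Dromodon,Haliion)).
Changes per character on this tree: C1: 1; C2: 1; C3: 1.
Total = 3.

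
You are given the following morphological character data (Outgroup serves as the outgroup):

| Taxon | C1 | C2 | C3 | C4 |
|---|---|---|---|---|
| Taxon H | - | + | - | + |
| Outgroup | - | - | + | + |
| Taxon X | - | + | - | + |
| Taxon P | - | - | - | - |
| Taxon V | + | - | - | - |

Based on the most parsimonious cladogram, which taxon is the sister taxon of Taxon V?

Character polarity is set by the outgroup: the derived state is whichever differs from the outgroup's state, so for C3, C4 the derived state is '-', and for the remaining characters it is '+'.
C1 (derived state '+') is unique to Taxon V (autapomorphy; uninformative for grouping).
C2 (derived state '+') is shared by Taxon H and Taxon X — a synapomorphy uniting that clade.
C3 (derived state '-') is shared by all ingroup taxa — unites the whole ingroup.
C4 (derived state '-') is shared by Taxon P and Taxon V — a synapomorphy uniting that clade.
Most parsimonious ingroup topology: ((Taxon H,Taxon X),(Taxon P,Taxon V)).
Taxon V and Taxon P form a cherry on this tree, so they are sister taxa.

Taxon P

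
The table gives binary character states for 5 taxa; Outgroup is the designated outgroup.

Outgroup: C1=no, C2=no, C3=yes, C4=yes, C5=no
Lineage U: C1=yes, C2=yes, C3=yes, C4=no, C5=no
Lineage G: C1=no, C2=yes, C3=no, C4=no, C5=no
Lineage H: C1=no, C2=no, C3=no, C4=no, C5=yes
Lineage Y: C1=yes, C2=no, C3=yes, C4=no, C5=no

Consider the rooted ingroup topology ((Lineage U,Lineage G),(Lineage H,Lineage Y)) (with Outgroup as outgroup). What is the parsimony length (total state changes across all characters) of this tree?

7

Map each character onto ((Lineage U,Lineage G),(Lineage H,Lineage Y)) (rooted by Outgroup) and count the minimum state changes it requires (Fitch parsimony):
C1: 2; C2: 1; C3: 2; C4: 1; C5: 1.
Total tree length = 7.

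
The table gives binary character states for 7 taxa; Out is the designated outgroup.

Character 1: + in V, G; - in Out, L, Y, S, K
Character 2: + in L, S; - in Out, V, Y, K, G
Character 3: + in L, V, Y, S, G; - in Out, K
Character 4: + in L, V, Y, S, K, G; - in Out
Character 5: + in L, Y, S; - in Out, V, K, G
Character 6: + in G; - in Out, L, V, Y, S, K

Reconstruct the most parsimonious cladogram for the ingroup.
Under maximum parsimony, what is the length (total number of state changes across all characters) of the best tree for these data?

6

The outgroup has state '-' for every character, so '+' is the derived state throughout.
Only G and V show the derived state '+' for Character 1, supporting them as a clade.
Character 2 (derived state '+') is shared by L and S — a synapomorphy uniting that clade.
Character 3 (derived state '+') is shared by G, L, S, V, and Y — a synapomorphy uniting that clade.
Character 4 (derived state '+') is shared by all ingroup taxa — unites the whole ingroup.
Character 5 (derived state '+') is shared by L, S, and Y — a synapomorphy uniting that clade.
Character 6 (derived state '+') is unique to G (autapomorphy; uninformative for grouping).
Most parsimonious ingroup topology: ((((L,S),Y),(V,G)),K).
Changes per character on this tree: Character 1: 1; Character 2: 1; Character 3: 1; Character 4: 1; Character 5: 1; Character 6: 1.
Total = 6.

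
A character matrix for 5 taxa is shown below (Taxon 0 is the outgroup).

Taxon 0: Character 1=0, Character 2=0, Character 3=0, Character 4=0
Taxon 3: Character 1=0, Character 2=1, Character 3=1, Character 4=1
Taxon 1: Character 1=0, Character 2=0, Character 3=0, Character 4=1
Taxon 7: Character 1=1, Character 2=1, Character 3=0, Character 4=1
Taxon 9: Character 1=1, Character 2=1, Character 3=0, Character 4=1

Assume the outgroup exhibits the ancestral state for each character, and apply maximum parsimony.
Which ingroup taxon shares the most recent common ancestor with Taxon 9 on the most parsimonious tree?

Taxon 7

The outgroup has state '0' for every character, so '1' is the derived state throughout.
Character 1: derived state '1' in Taxon 7 and Taxon 9 only — synapomorphy for {Taxon 7, Taxon 9}.
Character 2: derived state '1' in Taxon 3, Taxon 7, and Taxon 9 only — synapomorphy for {Taxon 3, Taxon 7, Taxon 9}.
Character 3 (derived state '1') is unique to Taxon 3 (autapomorphy; uninformative for grouping).
Character 4 (derived state '1') is shared by all ingroup taxa — unites the whole ingroup.
Most parsimonious ingroup topology: ((Taxon 3,(Taxon 7,Taxon 9)),Taxon 1).
Taxon 9 and Taxon 7 form a cherry on this tree, so they are sister taxa.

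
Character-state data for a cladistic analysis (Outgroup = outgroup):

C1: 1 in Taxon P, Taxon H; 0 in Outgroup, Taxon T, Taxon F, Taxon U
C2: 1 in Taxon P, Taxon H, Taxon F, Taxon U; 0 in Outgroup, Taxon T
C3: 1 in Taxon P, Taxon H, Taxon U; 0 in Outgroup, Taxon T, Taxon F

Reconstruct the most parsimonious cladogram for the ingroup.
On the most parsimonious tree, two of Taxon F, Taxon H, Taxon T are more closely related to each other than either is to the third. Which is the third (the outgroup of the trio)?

Taxon T

The outgroup has state '0' for every character, so '1' is the derived state throughout.
C1: derived state '1' in Taxon H and Taxon P only — synapomorphy for {Taxon H, Taxon P}.
C2: derived state '1' in Taxon F, Taxon H, Taxon P, and Taxon U only — synapomorphy for {Taxon F, Taxon H, Taxon P, Taxon U}.
Only Taxon H, Taxon P, and Taxon U show the derived state '1' for C3, supporting them as a clade.
Most parsimonious ingroup topology: ((((Taxon P,Taxon H),Taxon U),Taxon F),Taxon T).
Taxon H and Taxon F share a more recent common ancestor with each other than either does with Taxon T, so Taxon T is the least closely related of the three.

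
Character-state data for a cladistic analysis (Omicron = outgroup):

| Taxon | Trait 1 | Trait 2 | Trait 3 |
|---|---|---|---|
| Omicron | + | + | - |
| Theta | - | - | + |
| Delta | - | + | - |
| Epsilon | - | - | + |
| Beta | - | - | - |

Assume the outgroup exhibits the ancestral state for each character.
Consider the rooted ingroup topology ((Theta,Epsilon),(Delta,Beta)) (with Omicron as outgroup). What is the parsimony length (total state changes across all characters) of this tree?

4

Map each character onto ((Theta,Epsilon),(Delta,Beta)) (rooted by Omicron) and count the minimum state changes it requires (Fitch parsimony):
Trait 1: 1; Trait 2: 2; Trait 3: 1.
Total tree length = 4.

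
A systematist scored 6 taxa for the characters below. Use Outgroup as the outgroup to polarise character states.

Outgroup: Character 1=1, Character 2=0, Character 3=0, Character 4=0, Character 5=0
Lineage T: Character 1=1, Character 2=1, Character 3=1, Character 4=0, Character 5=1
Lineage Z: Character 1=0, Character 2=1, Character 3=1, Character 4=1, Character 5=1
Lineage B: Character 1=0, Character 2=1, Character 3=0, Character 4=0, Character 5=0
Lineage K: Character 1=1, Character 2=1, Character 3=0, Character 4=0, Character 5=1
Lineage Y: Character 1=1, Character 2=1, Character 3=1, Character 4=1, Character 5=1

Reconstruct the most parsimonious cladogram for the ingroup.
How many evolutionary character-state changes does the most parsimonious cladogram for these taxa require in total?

6

Character polarity is set by the outgroup: the derived state is whichever differs from the outgroup's state, so for Character 1 the derived state is '0', and for the remaining characters it is '1'.
Character 1 (state '0') occurs in Lineage B and Lineage Z but conflicts with the nesting implied by the other characters — most parsimoniously interpreted as homoplasy.
All ingroup taxa share the derived state '1' for Character 2; it defines the ingroup but does not resolve relationships within it.
Character 3: derived state '1' in Lineage T, Lineage Y, and Lineage Z only — synapomorphy for {Lineage T, Lineage Y, Lineage Z}.
Character 4: derived state '1' in Lineage Y and Lineage Z only — synapomorphy for {Lineage Y, Lineage Z}.
Character 5: derived state '1' in Lineage K, Lineage T, Lineage Y, and Lineage Z only — synapomorphy for {Lineage K, Lineage T, Lineage Y, Lineage Z}.
Most parsimonious ingroup topology: (((Lineage T,(Lineage Z,Lineage Y)),Lineage K),Lineage B).
Changes per character on this tree: Character 1: 2; Character 2: 1; Character 3: 1; Character 4: 1; Character 5: 1.
Total = 6.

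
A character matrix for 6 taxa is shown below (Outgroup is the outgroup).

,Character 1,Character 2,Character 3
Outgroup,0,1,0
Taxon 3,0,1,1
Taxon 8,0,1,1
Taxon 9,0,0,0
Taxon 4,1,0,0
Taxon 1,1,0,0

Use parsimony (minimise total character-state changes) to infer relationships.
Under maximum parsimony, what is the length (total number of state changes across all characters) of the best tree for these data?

3

Character polarity is set by the outgroup: the derived state is whichever differs from the outgroup's state, so for Character 2 the derived state is '0', and for the remaining characters it is '1'.
Character 1 (derived state '1') is shared by Taxon 1 and Taxon 4 — a synapomorphy uniting that clade.
Character 2: derived state '0' in Taxon 1, Taxon 4, and Taxon 9 only — synapomorphy for {Taxon 1, Taxon 4, Taxon 9}.
Character 3: derived state '1' in Taxon 3 and Taxon 8 only — synapomorphy for {Taxon 3, Taxon 8}.
Most parsimonious ingroup topology: ((Taxon 3,Taxon 8),(Taxon 9,(Taxon 4,Taxon 1))).
Changes per character on this tree: Character 1: 1; Character 2: 1; Character 3: 1.
Total = 3.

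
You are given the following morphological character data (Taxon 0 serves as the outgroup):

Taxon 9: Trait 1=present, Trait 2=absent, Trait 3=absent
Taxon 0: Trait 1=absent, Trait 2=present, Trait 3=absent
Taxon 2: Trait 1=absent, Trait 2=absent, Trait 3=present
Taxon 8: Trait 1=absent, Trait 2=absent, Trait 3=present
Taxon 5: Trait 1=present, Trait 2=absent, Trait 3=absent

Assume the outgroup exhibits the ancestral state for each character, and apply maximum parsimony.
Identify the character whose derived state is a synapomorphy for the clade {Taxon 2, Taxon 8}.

Trait 3

Character polarity is set by the outgroup: the derived state is whichever differs from the outgroup's state, so for Trait 2 the derived state is 'absent', and for the remaining characters it is 'present'.
Trait 1 (derived state 'present') is shared by Taxon 5 and Taxon 9 — a synapomorphy uniting that clade.
Trait 2 (derived state 'absent') is shared by all ingroup taxa — unites the whole ingroup.
Trait 3 (derived state 'present') is shared by Taxon 2 and Taxon 8 — a synapomorphy uniting that clade.
Most parsimonious ingroup topology: ((Taxon 9,Taxon 5),(Taxon 2,Taxon 8)).
The clade {Taxon 2, Taxon 8} is supported by Trait 3: its derived state 'present' occurs in exactly those taxa and in no other taxon (including the outgroup).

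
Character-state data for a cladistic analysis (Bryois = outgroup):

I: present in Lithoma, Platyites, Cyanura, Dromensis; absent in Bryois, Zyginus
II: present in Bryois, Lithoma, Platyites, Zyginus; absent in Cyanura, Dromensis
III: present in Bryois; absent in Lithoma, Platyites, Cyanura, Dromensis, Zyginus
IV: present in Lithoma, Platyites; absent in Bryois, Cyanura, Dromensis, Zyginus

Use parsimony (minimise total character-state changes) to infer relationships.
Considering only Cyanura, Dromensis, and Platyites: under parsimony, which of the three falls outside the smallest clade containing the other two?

Character polarity is set by the outgroup: the derived state is whichever differs from the outgroup's state, so for II, III the derived state is 'absent', and for the remaining characters it is 'present'.
I: derived state 'present' in Cyanura, Dromensis, Lithoma, and Platyites only — synapomorphy for {Cyanura, Dromensis, Lithoma, Platyites}.
II (derived state 'absent') is shared by Cyanura and Dromensis — a synapomorphy uniting that clade.
III (derived state 'absent') is shared by all ingroup taxa — unites the whole ingroup.
Only Lithoma and Platyites show the derived state 'present' for IV, supporting them as a clade.
Most parsimonious ingroup topology: (((Lithoma,Platyites),(Cyanura,Dromensis)),Zyginus).
Cyanura and Dromensis share a more recent common ancestor with each other than either does with Platyites, so Platyites is the least closely related of the three.

Platyites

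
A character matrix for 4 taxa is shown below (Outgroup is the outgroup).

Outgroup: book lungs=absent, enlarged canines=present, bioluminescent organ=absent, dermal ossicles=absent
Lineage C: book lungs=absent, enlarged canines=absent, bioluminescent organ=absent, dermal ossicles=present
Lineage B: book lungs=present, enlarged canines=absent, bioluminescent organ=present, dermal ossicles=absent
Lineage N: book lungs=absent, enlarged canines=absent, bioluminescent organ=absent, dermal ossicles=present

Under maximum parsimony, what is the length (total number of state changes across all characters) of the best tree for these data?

Character polarity is set by the outgroup: the derived state is whichever differs from the outgroup's state, so for enlarged canines the derived state is 'absent', and for the remaining characters it is 'present'.
book lungs: derived state 'present' in Lineage B only — an autapomorphy, so it tells us nothing about relationships among taxa.
All ingroup taxa share the derived state 'absent' for enlarged canines; it defines the ingroup but does not resolve relationships within it.
bioluminescent organ: derived state 'present' in Lineage B only — an autapomorphy, so it tells us nothing about relationships among taxa.
dermal ossicles (derived state 'present') is shared by Lineage C and Lineage N — a synapomorphy uniting that clade.
Most parsimonious ingroup topology: ((Lineage C,Lineage N),Lineage B).
Changes per character on this tree: book lungs: 1; enlarged canines: 1; bioluminescent organ: 1; dermal ossicles: 1.
Total = 4.

4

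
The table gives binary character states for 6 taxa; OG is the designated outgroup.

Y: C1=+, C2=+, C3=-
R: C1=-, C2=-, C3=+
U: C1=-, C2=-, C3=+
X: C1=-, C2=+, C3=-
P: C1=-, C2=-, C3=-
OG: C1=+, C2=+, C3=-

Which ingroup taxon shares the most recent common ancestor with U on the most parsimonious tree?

R

Character polarity is set by the outgroup: the derived state is whichever differs from the outgroup's state, so for C1, C2 the derived state is '-', and for the remaining characters it is '+'.
C1 (derived state '-') is shared by P, R, U, and X — a synapomorphy uniting that clade.
C2: derived state '-' in P, R, and U only — synapomorphy for {P, R, U}.
C3: derived state '+' in R and U only — synapomorphy for {R, U}.
Most parsimonious ingroup topology: ((((U,R),P),X),Y).
U and R form a cherry on this tree, so they are sister taxa.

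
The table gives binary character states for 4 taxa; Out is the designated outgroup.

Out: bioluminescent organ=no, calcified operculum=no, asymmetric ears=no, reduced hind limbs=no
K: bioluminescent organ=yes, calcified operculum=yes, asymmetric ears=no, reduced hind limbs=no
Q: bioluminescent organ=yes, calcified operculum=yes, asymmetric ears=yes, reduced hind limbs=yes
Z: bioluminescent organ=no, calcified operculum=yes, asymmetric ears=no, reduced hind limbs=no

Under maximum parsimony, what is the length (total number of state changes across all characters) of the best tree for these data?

4

The outgroup has state 'no' for every character, so 'yes' is the derived state throughout.
Only K and Q show the derived state 'yes' for bioluminescent organ, supporting them as a clade.
All ingroup taxa share the derived state 'yes' for calcified operculum; it defines the ingroup but does not resolve relationships within it.
asymmetric ears: derived state 'yes' in Q only — an autapomorphy, so it tells us nothing about relationships among taxa.
reduced hind limbs (derived state 'yes') is unique to Q (autapomorphy; uninformative for grouping).
Most parsimonious ingroup topology: ((K,Q),Z).
Changes per character on this tree: bioluminescent organ: 1; calcified operculum: 1; asymmetric ears: 1; reduced hind limbs: 1.
Total = 4.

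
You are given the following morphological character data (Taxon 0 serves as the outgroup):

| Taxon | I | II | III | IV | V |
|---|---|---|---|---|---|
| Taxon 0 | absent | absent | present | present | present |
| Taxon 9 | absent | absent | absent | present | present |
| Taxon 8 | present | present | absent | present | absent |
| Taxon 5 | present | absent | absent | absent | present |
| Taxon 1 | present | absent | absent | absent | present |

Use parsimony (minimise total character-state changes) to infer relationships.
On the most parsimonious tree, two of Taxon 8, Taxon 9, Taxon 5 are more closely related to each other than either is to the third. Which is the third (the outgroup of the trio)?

Taxon 9

Character polarity is set by the outgroup: the derived state is whichever differs from the outgroup's state, so for III, IV, V the derived state is 'absent', and for the remaining characters it is 'present'.
I: derived state 'present' in Taxon 1, Taxon 5, and Taxon 8 only — synapomorphy for {Taxon 1, Taxon 5, Taxon 8}.
II (derived state 'present') is unique to Taxon 8 (autapomorphy; uninformative for grouping).
All ingroup taxa share the derived state 'absent' for III; it defines the ingroup but does not resolve relationships within it.
IV: derived state 'absent' in Taxon 1 and Taxon 5 only — synapomorphy for {Taxon 1, Taxon 5}.
V (derived state 'absent') is unique to Taxon 8 (autapomorphy; uninformative for grouping).
Most parsimonious ingroup topology: (Taxon 9,(Taxon 8,(Taxon 5,Taxon 1))).
Taxon 5 and Taxon 8 share a more recent common ancestor with each other than either does with Taxon 9, so Taxon 9 is the least closely related of the three.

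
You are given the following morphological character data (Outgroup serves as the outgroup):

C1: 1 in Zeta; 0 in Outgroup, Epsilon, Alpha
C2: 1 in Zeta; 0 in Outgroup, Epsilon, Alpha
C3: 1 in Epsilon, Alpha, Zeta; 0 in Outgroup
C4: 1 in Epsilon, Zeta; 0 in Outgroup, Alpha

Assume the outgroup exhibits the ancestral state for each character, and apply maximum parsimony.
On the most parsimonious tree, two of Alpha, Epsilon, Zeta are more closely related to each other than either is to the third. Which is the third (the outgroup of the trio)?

Alpha

The outgroup has state '0' for every character, so '1' is the derived state throughout.
C1 (derived state '1') is unique to Zeta (autapomorphy; uninformative for grouping).
C2 (derived state '1') is unique to Zeta (autapomorphy; uninformative for grouping).
All ingroup taxa share the derived state '1' for C3; it defines the ingroup but does not resolve relationships within it.
C4: derived state '1' in Epsilon and Zeta only — synapomorphy for {Epsilon, Zeta}.
Most parsimonious ingroup topology: ((Epsilon,Zeta),Alpha).
Epsilon and Zeta share a more recent common ancestor with each other than either does with Alpha, so Alpha is the least closely related of the three.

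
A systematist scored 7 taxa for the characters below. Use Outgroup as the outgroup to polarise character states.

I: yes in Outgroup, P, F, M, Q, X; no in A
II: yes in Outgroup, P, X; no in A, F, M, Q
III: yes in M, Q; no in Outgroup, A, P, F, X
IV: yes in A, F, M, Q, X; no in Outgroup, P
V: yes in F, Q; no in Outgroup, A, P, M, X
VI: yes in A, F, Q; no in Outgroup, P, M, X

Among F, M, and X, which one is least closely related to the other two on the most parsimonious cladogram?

Character polarity is set by the outgroup: the derived state is whichever differs from the outgroup's state, so for I, II the derived state is 'no', and for the remaining characters it is 'yes'.
I: derived state 'no' in A only — an autapomorphy, so it tells us nothing about relationships among taxa.
Only A, F, M, and Q show the derived state 'no' for II, supporting them as a clade.
III groups M and Q, which is incompatible with the clades supported by the remaining characters; treating it as convergent (homoplasy) costs fewer steps than any alternative tree.
IV (derived state 'yes') is shared by A, F, M, Q, and X — a synapomorphy uniting that clade.
V: derived state 'yes' in F and Q only — synapomorphy for {F, Q}.
VI (derived state 'yes') is shared by A, F, and Q — a synapomorphy uniting that clade.
Most parsimonious ingroup topology: ((((A,(F,Q)),M),X),P).
M and F share a more recent common ancestor with each other than either does with X, so X is the least closely related of the three.

X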